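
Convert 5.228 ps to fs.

pico = 1e-12, femto = 1e-15; factor is 1e3.
5.228 × 1e3 = 5228

5228 fs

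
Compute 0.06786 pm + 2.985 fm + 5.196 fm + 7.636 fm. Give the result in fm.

In fm:
  0.06786 pm = 0.06786 × 10^3 fm = 67.86
  2.985 fm → 2.985
  5.196 fm → 5.196
  7.636 fm → 7.636
Sum: 67.86 + 2.985 + 5.196 + 7.636 = 83.677

83.677 fm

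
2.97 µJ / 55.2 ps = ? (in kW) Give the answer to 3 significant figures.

(2.97 × 10^-6) / (55.2 × 10^-12) = 0.053804 × 10^6 W

53.8 kW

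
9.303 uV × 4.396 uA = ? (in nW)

0.040895988 nW

9.303 × 10⁻⁶ × 4.396 × 10⁻⁶ = 40.895988 × 10⁻¹² W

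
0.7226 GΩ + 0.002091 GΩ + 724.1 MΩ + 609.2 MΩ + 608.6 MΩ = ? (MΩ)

2666.591 MΩ

In MΩ:
  0.7226 GΩ = 0.7226 × 10³ MΩ = 722.6
  0.002091 GΩ = 0.002091 × 10³ MΩ = 2.091
  724.1 MΩ → 724.1
  609.2 MΩ → 609.2
  608.6 MΩ → 608.6
Sum: 722.6 + 2.091 + 724.1 + 609.2 + 608.6 = 2666.591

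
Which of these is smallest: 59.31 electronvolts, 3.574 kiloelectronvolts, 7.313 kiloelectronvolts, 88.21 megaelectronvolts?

59.31 electronvolts

59.31 electronvolts = 59.31 electronvolts
3.574 kiloelectronvolts = 3574 electronvolts
7.313 kiloelectronvolts = 7313 electronvolts
88.21 megaelectronvolts = 88210000 electronvolts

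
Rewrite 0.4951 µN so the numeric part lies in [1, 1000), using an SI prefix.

= 495.1 × 10^-9 N; 10^-9 is nano.

495.1 nN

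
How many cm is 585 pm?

0.0000000585 cm

pico = 1e-12, centi = 1e-2; factor is 1e-10.
585 × 1e-10 = 0.0000000585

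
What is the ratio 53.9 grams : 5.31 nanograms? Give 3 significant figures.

(53.9) / (5.31 × 10^-9) = 10.15 × 10^9

10200000000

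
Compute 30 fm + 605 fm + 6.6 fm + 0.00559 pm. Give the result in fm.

647.19 fm

In fm:
  30 fm → 30
  605 fm → 605
  6.6 fm → 6.6
  0.00559 pm = 0.00559e3 fm = 5.59
Sum: 30 + 605 + 6.6 + 5.59 = 647.19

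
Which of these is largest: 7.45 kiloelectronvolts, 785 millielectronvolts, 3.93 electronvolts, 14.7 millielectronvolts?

7.45 kiloelectronvolts = 7450 electronvolts
785 millielectronvolts = 0.785 electronvolts
3.93 electronvolts = 3.93 electronvolts
14.7 millielectronvolts = 0.0147 electronvolts

7.45 kiloelectronvolts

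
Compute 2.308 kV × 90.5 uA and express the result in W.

0.208874 W

2.308 × 10^3 × 90.5 × 10^-6 = 208.874 × 10^-3 W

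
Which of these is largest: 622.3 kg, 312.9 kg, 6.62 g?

622.3 kg

622.3 kg = 622300 g
312.9 kg = 312900 g
6.62 g = 6.62 g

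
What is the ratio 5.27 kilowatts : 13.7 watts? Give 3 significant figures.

385

(5.27 × 10³) / (13.7) = 0.3847 × 10³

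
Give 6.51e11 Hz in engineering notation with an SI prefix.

= 651e9 Hz; 1e9 is giga.

651 GHz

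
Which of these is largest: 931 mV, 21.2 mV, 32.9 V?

32.9 V

931 mV = 0.931 V
21.2 mV = 0.0212 V
32.9 V = 32.9 V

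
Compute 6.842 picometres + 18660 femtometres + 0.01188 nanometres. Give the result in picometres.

In picometres:
  6.842 picometres → 6.842
  18660 femtometres = 18660 × 10^-3 picometres = 18.66
  0.01188 nanometres = 0.01188 × 10^3 picometres = 11.88
Sum: 6.842 + 18.66 + 11.88 = 37.382

37.382 picometres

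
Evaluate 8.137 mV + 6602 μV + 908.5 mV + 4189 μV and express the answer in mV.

927.428 mV

In mV:
  8.137 mV → 8.137
  6602 μV = 6602 × 10^-3 mV = 6.602
  908.5 mV → 908.5
  4189 μV = 4189 × 10^-3 mV = 4.189
Sum: 8.137 + 6.602 + 908.5 + 4.189 = 927.428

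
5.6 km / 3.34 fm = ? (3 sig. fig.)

(5.6 × 10³) / (3.34 × 10⁻¹⁵) = 1.677 × 10¹⁸

1680000000000000000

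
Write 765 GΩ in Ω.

giga = 10⁹, (no prefix) = 10⁰; factor is 10⁹.
765 × 10⁹ = 765000000000

765000000000 Ω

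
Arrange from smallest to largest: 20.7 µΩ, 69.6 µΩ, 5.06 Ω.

20.7 µΩ = 0.0000207 Ω
69.6 µΩ = 0.0000696 Ω
5.06 Ω = 5.06 Ω

20.7 µΩ < 69.6 µΩ < 5.06 Ω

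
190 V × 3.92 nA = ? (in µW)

0.7448 µW

190 × 3.92 × 10^-9 = 744.8 × 10^-9 W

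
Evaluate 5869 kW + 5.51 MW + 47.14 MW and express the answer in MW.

58.519 MW

In MW:
  5869 kW = 5869e-3 MW = 5.869
  5.51 MW → 5.51
  47.14 MW → 47.14
Sum: 5.869 + 5.51 + 47.14 = 58.519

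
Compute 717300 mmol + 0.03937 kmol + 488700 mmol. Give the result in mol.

1245.37 mol

In mol:
  717300 mmol = 717300 × 10^-3 mol = 717.3
  0.03937 kmol = 0.03937 × 10^3 mol = 39.37
  488700 mmol = 488700 × 10^-3 mol = 488.7
Sum: 717.3 + 39.37 + 488.7 = 1245.37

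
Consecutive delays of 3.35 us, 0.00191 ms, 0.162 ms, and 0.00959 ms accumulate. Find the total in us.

176.85 us

In us:
  3.35 us → 3.35
  0.00191 ms = 0.00191e3 us = 1.91
  0.162 ms = 0.162e3 us = 162
  0.00959 ms = 0.00959e3 us = 9.59
Sum: 3.35 + 1.91 + 162 + 9.59 = 176.85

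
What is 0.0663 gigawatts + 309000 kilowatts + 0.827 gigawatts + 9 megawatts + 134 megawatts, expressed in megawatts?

1345.3 megawatts

In megawatts:
  0.0663 gigawatts = 0.0663 × 10^3 megawatts = 66.3
  309000 kilowatts = 309000 × 10^-3 megawatts = 309
  0.827 gigawatts = 0.827 × 10^3 megawatts = 827
  9 megawatts → 9
  134 megawatts → 134
Sum: 66.3 + 309 + 827 + 9 + 134 = 1345.3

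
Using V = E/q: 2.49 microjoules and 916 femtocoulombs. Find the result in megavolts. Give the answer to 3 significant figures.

(2.49 × 10⁻⁶) / (916 × 10⁻¹⁵) = 0.0027183 × 10⁹ V

2.72 megavolts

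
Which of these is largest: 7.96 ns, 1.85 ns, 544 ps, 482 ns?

7.96 ns = 0.00000000796 s
1.85 ns = 0.00000000185 s
544 ps = 0.000000000544 s
482 ns = 0.000000482 s

482 ns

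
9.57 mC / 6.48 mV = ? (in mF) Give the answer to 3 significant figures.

1480 mF

(9.57e-3) / (6.48e-3) = 1.4769 F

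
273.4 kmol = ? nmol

273400000000000 nmol

kilo = 1e3, nano = 1e-9; factor is 1e12.
273.4 × 1e12 = 273400000000000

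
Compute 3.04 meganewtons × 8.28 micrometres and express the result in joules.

3.04e6 × 8.28e-6 = 25.1712 J

25.1712 joules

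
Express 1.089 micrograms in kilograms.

0.000000001089 kilograms

micro = 10⁻⁶, kilo = 10³; factor is 10⁻⁹.
1.089 × 10⁻⁹ = 0.000000001089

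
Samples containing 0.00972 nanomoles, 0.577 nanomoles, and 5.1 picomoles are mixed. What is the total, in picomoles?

591.82 picomoles

In picomoles:
  0.00972 nanomoles = 0.00972e3 picomoles = 9.72
  0.577 nanomoles = 0.577e3 picomoles = 577
  5.1 picomoles → 5.1
Sum: 9.72 + 577 + 5.1 = 591.82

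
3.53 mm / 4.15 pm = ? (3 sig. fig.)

(3.53e-3) / (4.15e-12) = 0.8506e9

851000000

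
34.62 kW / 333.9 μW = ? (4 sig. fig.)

103700000

(34.62 × 10³) / (333.9 × 10⁻⁶) = 0.10368 × 10⁹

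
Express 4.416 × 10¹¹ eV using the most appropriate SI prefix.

441.6 GeV

= 441.6 × 10⁹ eV; 10⁹ is giga.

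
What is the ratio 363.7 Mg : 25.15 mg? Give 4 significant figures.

14460000000

(363.7e6) / (25.15e-3) = 14.461e9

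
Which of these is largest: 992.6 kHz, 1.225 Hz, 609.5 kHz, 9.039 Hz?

992.6 kHz = 992600 Hz
1.225 Hz = 1.225 Hz
609.5 kHz = 609500 Hz
9.039 Hz = 9.039 Hz

992.6 kHz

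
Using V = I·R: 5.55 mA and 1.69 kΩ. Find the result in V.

9.3795 V

5.55e-3 × 1.69e3 = 9.3795 V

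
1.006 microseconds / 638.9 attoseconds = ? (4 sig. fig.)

(1.006 × 10⁻⁶) / (638.9 × 10⁻¹⁸) = 0.0015746 × 10¹²

1575000000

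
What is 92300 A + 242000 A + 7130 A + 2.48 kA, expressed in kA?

In kA:
  92300 A = 92300 × 10^-3 kA = 92.3
  242000 A = 242000 × 10^-3 kA = 242
  7130 A = 7130 × 10^-3 kA = 7.13
  2.48 kA → 2.48
Sum: 92.3 + 242 + 7.13 + 2.48 = 343.91

343.91 kA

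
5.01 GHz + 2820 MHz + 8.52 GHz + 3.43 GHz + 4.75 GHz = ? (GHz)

24.53 GHz

In GHz:
  5.01 GHz → 5.01
  2820 MHz = 2820e-3 GHz = 2.82
  8.52 GHz → 8.52
  3.43 GHz → 3.43
  4.75 GHz → 4.75
Sum: 5.01 + 2.82 + 8.52 + 3.43 + 4.75 = 24.53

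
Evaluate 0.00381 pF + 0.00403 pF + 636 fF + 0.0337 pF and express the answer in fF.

677.54 fF

In fF:
  0.00381 pF = 0.00381e3 fF = 3.81
  0.00403 pF = 0.00403e3 fF = 4.03
  636 fF → 636
  0.0337 pF = 0.0337e3 fF = 33.7
Sum: 3.81 + 4.03 + 636 + 33.7 = 677.54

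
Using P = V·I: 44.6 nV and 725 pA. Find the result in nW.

0.000000032335 nW

44.6e-9 × 725e-12 = 32335e-21 W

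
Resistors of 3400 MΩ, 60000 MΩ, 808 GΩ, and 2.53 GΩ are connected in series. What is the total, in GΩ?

In GΩ:
  3400 MΩ = 3400 × 10⁻³ GΩ = 3.4
  60000 MΩ = 60000 × 10⁻³ GΩ = 60
  808 GΩ → 808
  2.53 GΩ → 2.53
Sum: 3.4 + 60 + 808 + 2.53 = 873.93

873.93 GΩ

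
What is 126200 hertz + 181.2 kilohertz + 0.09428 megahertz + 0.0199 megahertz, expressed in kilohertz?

In kilohertz:
  126200 hertz = 126200 × 10^-3 kilohertz = 126.2
  181.2 kilohertz → 181.2
  0.09428 megahertz = 0.09428 × 10^3 kilohertz = 94.28
  0.0199 megahertz = 0.0199 × 10^3 kilohertz = 19.9
Sum: 126.2 + 181.2 + 94.28 + 19.9 = 421.58

421.58 kilohertz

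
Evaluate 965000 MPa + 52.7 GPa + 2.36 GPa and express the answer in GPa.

1020.06 GPa

In GPa:
  965000 MPa = 965000 × 10⁻³ GPa = 965
  52.7 GPa → 52.7
  2.36 GPa → 2.36
Sum: 965 + 52.7 + 2.36 = 1020.06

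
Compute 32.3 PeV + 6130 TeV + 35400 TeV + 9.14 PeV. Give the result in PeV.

In PeV:
  32.3 PeV → 32.3
  6130 TeV = 6130 × 10⁻³ PeV = 6.13
  35400 TeV = 35400 × 10⁻³ PeV = 35.4
  9.14 PeV → 9.14
Sum: 32.3 + 6.13 + 35.4 + 9.14 = 82.97

82.97 PeV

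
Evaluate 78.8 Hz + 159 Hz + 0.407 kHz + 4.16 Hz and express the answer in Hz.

In Hz:
  78.8 Hz → 78.8
  159 Hz → 159
  0.407 kHz = 0.407 × 10^3 Hz = 407
  4.16 Hz → 4.16
Sum: 78.8 + 159 + 407 + 4.16 = 648.96

648.96 Hz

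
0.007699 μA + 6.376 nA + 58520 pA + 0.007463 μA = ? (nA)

In nA:
  0.007699 μA = 0.007699 × 10^3 nA = 7.699
  6.376 nA → 6.376
  58520 pA = 58520 × 10^-3 nA = 58.52
  0.007463 μA = 0.007463 × 10^3 nA = 7.463
Sum: 7.699 + 6.376 + 58.52 + 7.463 = 80.058

80.058 nA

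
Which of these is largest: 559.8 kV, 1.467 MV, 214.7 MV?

214.7 MV

559.8 kV = 559800 V
1.467 MV = 1467000 V
214.7 MV = 214700000 V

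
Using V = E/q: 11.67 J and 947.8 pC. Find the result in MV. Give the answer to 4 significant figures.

(11.67) / (947.8e-12) = 0.0123127e12 V

12310 MV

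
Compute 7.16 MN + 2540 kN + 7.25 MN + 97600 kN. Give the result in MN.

114.55 MN

In MN:
  7.16 MN → 7.16
  2540 kN = 2540 × 10⁻³ MN = 2.54
  7.25 MN → 7.25
  97600 kN = 97600 × 10⁻³ MN = 97.6
Sum: 7.16 + 2.54 + 7.25 + 97.6 = 114.55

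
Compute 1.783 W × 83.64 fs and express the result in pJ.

1.783 × 83.64e-15 = 149.13012e-15 J

0.14913012 pJ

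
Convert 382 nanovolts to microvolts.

nano = 1e-9, micro = 1e-6; factor is 1e-3.
382 × 1e-3 = 0.382

0.382 microvolts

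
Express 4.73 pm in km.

pico = 10⁻¹², kilo = 10³; factor is 10⁻¹⁵.
4.73 × 10⁻¹⁵ = 0.00000000000000473

0.00000000000000473 km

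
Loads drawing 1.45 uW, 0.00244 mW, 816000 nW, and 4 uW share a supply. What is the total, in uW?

In uW:
  1.45 uW → 1.45
  0.00244 mW = 0.00244 × 10³ uW = 2.44
  816000 nW = 816000 × 10⁻³ uW = 816
  4 uW → 4
Sum: 1.45 + 2.44 + 816 + 4 = 823.89

823.89 uW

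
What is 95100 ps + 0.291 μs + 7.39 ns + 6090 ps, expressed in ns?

In ns:
  95100 ps = 95100e-3 ns = 95.1
  0.291 μs = 0.291e3 ns = 291
  7.39 ns → 7.39
  6090 ps = 6090e-3 ns = 6.09
Sum: 95.1 + 291 + 7.39 + 6.09 = 399.58

399.58 ns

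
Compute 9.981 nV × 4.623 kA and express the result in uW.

9.981e-9 × 4.623e3 = 46.142163e-6 W

46.142163 uW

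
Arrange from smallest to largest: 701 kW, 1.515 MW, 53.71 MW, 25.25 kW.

25.25 kW < 701 kW < 1.515 MW < 53.71 MW

701 kW = 701000 W
1.515 MW = 1515000 W
53.71 MW = 53710000 W
25.25 kW = 25250 W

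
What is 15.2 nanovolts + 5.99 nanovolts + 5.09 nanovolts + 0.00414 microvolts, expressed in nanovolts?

In nanovolts:
  15.2 nanovolts → 15.2
  5.99 nanovolts → 5.99
  5.09 nanovolts → 5.09
  0.00414 microvolts = 0.00414 × 10^3 nanovolts = 4.14
Sum: 15.2 + 5.99 + 5.09 + 4.14 = 30.42

30.42 nanovolts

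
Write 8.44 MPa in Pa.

8440000 Pa

mega = 1e6, (no prefix) = 1e0; factor is 1e6.
8.44 × 1e6 = 8440000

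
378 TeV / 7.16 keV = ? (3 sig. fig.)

(378 × 10¹²) / (7.16 × 10³) = 52.79 × 10⁹

52800000000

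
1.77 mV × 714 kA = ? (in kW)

1.26378 kW

1.77 × 10^-3 × 714 × 10^3 = 1263.78 W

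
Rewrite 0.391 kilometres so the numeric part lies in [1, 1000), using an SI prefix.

= 391 metres; mantissa already in [1, 1000).

391 metres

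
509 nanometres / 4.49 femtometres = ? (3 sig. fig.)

(509 × 10⁻⁹) / (4.49 × 10⁻¹⁵) = 113.4 × 10⁶

113000000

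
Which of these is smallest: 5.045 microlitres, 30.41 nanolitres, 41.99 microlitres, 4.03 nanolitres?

4.03 nanolitres

5.045 microlitres = 0.000005045 litres
30.41 nanolitres = 0.00000003041 litres
41.99 microlitres = 0.00004199 litres
4.03 nanolitres = 0.00000000403 litres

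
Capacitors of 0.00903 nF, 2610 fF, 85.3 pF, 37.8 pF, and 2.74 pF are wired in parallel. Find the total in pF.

137.48 pF

In pF:
  0.00903 nF = 0.00903e3 pF = 9.03
  2610 fF = 2610e-3 pF = 2.61
  85.3 pF → 85.3
  37.8 pF → 37.8
  2.74 pF → 2.74
Sum: 9.03 + 2.61 + 85.3 + 37.8 + 2.74 = 137.48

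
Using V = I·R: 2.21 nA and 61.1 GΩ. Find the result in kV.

0.135031 kV

2.21 × 10⁻⁹ × 61.1 × 10⁹ = 135.031 V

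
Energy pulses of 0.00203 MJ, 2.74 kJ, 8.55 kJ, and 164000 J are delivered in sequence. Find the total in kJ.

177.32 kJ

In kJ:
  0.00203 MJ = 0.00203e3 kJ = 2.03
  2.74 kJ → 2.74
  8.55 kJ → 8.55
  164000 J = 164000e-3 kJ = 164
Sum: 2.03 + 2.74 + 8.55 + 164 = 177.32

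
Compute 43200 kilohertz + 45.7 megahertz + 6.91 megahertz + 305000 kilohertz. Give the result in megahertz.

In megahertz:
  43200 kilohertz = 43200 × 10^-3 megahertz = 43.2
  45.7 megahertz → 45.7
  6.91 megahertz → 6.91
  305000 kilohertz = 305000 × 10^-3 megahertz = 305
Sum: 43.2 + 45.7 + 6.91 + 305 = 400.81

400.81 megahertz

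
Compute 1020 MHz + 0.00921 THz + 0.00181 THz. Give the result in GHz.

In GHz:
  1020 MHz = 1020e-3 GHz = 1.02
  0.00921 THz = 0.00921e3 GHz = 9.21
  0.00181 THz = 0.00181e3 GHz = 1.81
Sum: 1.02 + 9.21 + 1.81 = 12.04

12.04 GHz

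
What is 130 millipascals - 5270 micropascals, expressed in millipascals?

124.73 millipascals

In millipascals:
  130 millipascals → 130
  5270 micropascals = 5270e-3 millipascals = 5.27
Difference: 130 - 5.27 = 124.73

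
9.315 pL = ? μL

pico = 1e-12, micro = 1e-6; factor is 1e-6.
9.315 × 1e-6 = 0.000009315

0.000009315 μL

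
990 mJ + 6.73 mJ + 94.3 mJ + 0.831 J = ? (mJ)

In mJ:
  990 mJ → 990
  6.73 mJ → 6.73
  94.3 mJ → 94.3
  0.831 J = 0.831e3 mJ = 831
Sum: 990 + 6.73 + 94.3 + 831 = 1922.03

1922.03 mJ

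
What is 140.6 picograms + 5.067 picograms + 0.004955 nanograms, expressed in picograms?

150.622 picograms

In picograms:
  140.6 picograms → 140.6
  5.067 picograms → 5.067
  0.004955 nanograms = 0.004955 × 10^3 picograms = 4.955
Sum: 140.6 + 5.067 + 4.955 = 150.622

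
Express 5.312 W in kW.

0.005312 kW

(no prefix) = 1e0, kilo = 1e3; factor is 1e-3.
5.312 × 1e-3 = 0.005312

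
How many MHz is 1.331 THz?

tera = 1e12, mega = 1e6; factor is 1e6.
1.331 × 1e6 = 1331000

1331000 MHz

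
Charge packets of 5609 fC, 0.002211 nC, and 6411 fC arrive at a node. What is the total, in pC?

14.231 pC

In pC:
  5609 fC = 5609e-3 pC = 5.609
  0.002211 nC = 0.002211e3 pC = 2.211
  6411 fC = 6411e-3 pC = 6.411
Sum: 5.609 + 2.211 + 6.411 = 14.231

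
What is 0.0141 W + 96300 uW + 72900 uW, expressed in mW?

183.3 mW

In mW:
  0.0141 W = 0.0141e3 mW = 14.1
  96300 uW = 96300e-3 mW = 96.3
  72900 uW = 72900e-3 mW = 72.9
Sum: 14.1 + 96.3 + 72.9 = 183.3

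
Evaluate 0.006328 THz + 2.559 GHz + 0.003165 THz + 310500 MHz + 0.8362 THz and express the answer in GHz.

In GHz:
  0.006328 THz = 0.006328 × 10^3 GHz = 6.328
  2.559 GHz → 2.559
  0.003165 THz = 0.003165 × 10^3 GHz = 3.165
  310500 MHz = 310500 × 10^-3 GHz = 310.5
  0.8362 THz = 0.8362 × 10^3 GHz = 836.2
Sum: 6.328 + 2.559 + 3.165 + 310.5 + 836.2 = 1158.752

1158.752 GHz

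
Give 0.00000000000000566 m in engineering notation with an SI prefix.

= 5.66 × 10^-15 m; 10^-15 is femto.

5.66 fm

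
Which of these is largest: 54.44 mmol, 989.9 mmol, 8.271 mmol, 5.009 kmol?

5.009 kmol

54.44 mmol = 0.05444 mol
989.9 mmol = 0.9899 mol
8.271 mmol = 0.008271 mol
5.009 kmol = 5009 mol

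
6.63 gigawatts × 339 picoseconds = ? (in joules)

2.24757 joules

6.63 × 10^9 × 339 × 10^-12 = 2247.57 × 10^-3 J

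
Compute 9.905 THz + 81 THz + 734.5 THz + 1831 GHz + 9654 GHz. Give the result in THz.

In THz:
  9.905 THz → 9.905
  81 THz → 81
  734.5 THz → 734.5
  1831 GHz = 1831 × 10⁻³ THz = 1.831
  9654 GHz = 9654 × 10⁻³ THz = 9.654
Sum: 9.905 + 81 + 734.5 + 1.831 + 9.654 = 836.89

836.89 THz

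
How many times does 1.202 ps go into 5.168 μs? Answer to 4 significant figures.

(5.168 × 10^-6) / (1.202 × 10^-12) = 4.2995 × 10^6

4300000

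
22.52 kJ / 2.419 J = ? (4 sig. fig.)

(22.52 × 10^3) / (2.419) = 9.3096 × 10^3

9310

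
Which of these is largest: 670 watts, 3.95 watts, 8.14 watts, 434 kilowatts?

434 kilowatts

670 watts = 670 watts
3.95 watts = 3.95 watts
8.14 watts = 8.14 watts
434 kilowatts = 434000 watts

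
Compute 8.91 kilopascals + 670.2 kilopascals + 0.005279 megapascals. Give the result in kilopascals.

684.389 kilopascals

In kilopascals:
  8.91 kilopascals → 8.91
  670.2 kilopascals → 670.2
  0.005279 megapascals = 0.005279 × 10³ kilopascals = 5.279
Sum: 8.91 + 670.2 + 5.279 = 684.389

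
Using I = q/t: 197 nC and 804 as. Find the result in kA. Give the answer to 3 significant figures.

(197e-9) / (804e-18) = 0.24502e9 A

245000 kA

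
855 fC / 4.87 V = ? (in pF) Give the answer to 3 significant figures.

(855 × 10^-15) / (4.87) = 175.56 × 10^-15 F

0.176 pF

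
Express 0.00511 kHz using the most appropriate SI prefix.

5.11 Hz

= 5.11 Hz; mantissa already in [1, 1000).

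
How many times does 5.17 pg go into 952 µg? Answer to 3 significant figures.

(952 × 10^-6) / (5.17 × 10^-12) = 184.1 × 10^6

184000000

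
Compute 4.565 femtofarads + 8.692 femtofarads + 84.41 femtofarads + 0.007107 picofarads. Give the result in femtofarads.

In femtofarads:
  4.565 femtofarads → 4.565
  8.692 femtofarads → 8.692
  84.41 femtofarads → 84.41
  0.007107 picofarads = 0.007107 × 10^3 femtofarads = 7.107
Sum: 4.565 + 8.692 + 84.41 + 7.107 = 104.774

104.774 femtofarads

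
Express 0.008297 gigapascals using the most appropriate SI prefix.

8.297 megapascals

= 8.297e6 pascals; 1e6 is mega.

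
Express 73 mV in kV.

milli = 1e-3, kilo = 1e3; factor is 1e-6.
73 × 1e-6 = 0.000073

0.000073 kV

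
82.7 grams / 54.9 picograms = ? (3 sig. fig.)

(82.7) / (54.9 × 10^-12) = 1.506 × 10^12

1510000000000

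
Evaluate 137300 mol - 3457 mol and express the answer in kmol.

133.843 kmol

In kmol:
  137300 mol = 137300e-3 kmol = 137.3
  3457 mol = 3457e-3 kmol = 3.457
Difference: 137.3 - 3.457 = 133.843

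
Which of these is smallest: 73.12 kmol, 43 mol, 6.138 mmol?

73.12 kmol = 73120 mol
43 mol = 43 mol
6.138 mmol = 0.006138 mol

6.138 mmol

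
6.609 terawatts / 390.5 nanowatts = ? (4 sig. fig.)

16920000000000000000

(6.609 × 10^12) / (390.5 × 10^-9) = 0.016924 × 10^21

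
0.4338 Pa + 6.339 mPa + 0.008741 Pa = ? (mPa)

448.88 mPa

In mPa:
  0.4338 Pa = 0.4338 × 10^3 mPa = 433.8
  6.339 mPa → 6.339
  0.008741 Pa = 0.008741 × 10^3 mPa = 8.741
Sum: 433.8 + 6.339 + 8.741 = 448.88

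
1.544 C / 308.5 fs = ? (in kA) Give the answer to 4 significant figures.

5005000000 kA

(1.544) / (308.5e-15) = 0.00500486e15 A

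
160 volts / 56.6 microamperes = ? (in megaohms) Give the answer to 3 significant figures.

2.83 megaohms

(160) / (56.6 × 10^-6) = 2.8269 × 10^6 Ω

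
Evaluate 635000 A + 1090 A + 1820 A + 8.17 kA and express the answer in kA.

646.08 kA

In kA:
  635000 A = 635000 × 10^-3 kA = 635
  1090 A = 1090 × 10^-3 kA = 1.09
  1820 A = 1820 × 10^-3 kA = 1.82
  8.17 kA → 8.17
Sum: 635 + 1.09 + 1.82 + 8.17 = 646.08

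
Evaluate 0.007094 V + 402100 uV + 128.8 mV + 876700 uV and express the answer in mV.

In mV:
  0.007094 V = 0.007094 × 10³ mV = 7.094
  402100 uV = 402100 × 10⁻³ mV = 402.1
  128.8 mV → 128.8
  876700 uV = 876700 × 10⁻³ mV = 876.7
Sum: 7.094 + 402.1 + 128.8 + 876.7 = 1414.694

1414.694 mV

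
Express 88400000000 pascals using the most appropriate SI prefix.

88.4 gigapascals

= 88.4e9 pascals; 1e9 is giga.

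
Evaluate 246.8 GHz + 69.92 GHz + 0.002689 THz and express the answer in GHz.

319.409 GHz

In GHz:
  246.8 GHz → 246.8
  69.92 GHz → 69.92
  0.002689 THz = 0.002689 × 10³ GHz = 2.689
Sum: 246.8 + 69.92 + 2.689 = 319.409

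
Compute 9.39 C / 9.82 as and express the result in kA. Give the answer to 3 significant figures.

956000000000000 kA

(9.39) / (9.82e-18) = 0.95621e18 A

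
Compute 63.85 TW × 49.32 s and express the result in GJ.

3149082 GJ

63.85 × 10^12 × 49.32 = 3149.082 × 10^12 J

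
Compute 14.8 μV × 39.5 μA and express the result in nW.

14.8 × 10^-6 × 39.5 × 10^-6 = 584.6 × 10^-12 W

0.5846 nW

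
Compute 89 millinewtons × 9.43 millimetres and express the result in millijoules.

89 × 10^-3 × 9.43 × 10^-3 = 839.27 × 10^-6 J

0.83927 millijoules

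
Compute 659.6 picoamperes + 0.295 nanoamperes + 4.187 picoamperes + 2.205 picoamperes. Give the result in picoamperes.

960.992 picoamperes

In picoamperes:
  659.6 picoamperes → 659.6
  0.295 nanoamperes = 0.295 × 10³ picoamperes = 295
  4.187 picoamperes → 4.187
  2.205 picoamperes → 2.205
Sum: 659.6 + 295 + 4.187 + 2.205 = 960.992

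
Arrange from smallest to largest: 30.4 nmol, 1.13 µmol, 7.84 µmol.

30.4 nmol = 0.0000000304 mol
1.13 µmol = 0.00000113 mol
7.84 µmol = 0.00000784 mol

30.4 nmol < 1.13 µmol < 7.84 µmol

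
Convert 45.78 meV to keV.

0.00004578 keV

milli = 1e-3, kilo = 1e3; factor is 1e-6.
45.78 × 1e-6 = 0.00004578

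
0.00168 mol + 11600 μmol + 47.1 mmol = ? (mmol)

In mmol:
  0.00168 mol = 0.00168 × 10^3 mmol = 1.68
  11600 μmol = 11600 × 10^-3 mmol = 11.6
  47.1 mmol → 47.1
Sum: 1.68 + 11.6 + 47.1 = 60.38

60.38 mmol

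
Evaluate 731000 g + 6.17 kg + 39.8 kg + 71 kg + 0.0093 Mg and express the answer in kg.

In kg:
  731000 g = 731000 × 10⁻³ kg = 731
  6.17 kg → 6.17
  39.8 kg → 39.8
  71 kg → 71
  0.0093 Mg = 0.0093 × 10³ kg = 9.3
Sum: 731 + 6.17 + 39.8 + 71 + 9.3 = 857.27

857.27 kg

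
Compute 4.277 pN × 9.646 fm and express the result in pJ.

4.277 × 10^-12 × 9.646 × 10^-15 = 41.255942 × 10^-27 J

0.000000000000041255942 pJ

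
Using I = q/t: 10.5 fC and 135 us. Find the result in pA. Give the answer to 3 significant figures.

(10.5 × 10⁻¹⁵) / (135 × 10⁻⁶) = 0.077778 × 10⁻⁹ A

77.8 pA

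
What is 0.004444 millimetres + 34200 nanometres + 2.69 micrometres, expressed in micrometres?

41.334 micrometres

In micrometres:
  0.004444 millimetres = 0.004444 × 10³ micrometres = 4.444
  34200 nanometres = 34200 × 10⁻³ micrometres = 34.2
  2.69 micrometres → 2.69
Sum: 4.444 + 34.2 + 2.69 = 41.334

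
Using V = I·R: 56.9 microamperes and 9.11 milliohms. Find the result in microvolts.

0.518359 microvolts

56.9 × 10⁻⁶ × 9.11 × 10⁻³ = 518.359 × 10⁻⁹ V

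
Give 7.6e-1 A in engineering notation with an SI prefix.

760 mA

= 760e-3 A; 1e-3 is milli.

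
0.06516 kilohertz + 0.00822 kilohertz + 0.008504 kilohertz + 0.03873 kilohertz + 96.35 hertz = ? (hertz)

In hertz:
  0.06516 kilohertz = 0.06516e3 hertz = 65.16
  0.00822 kilohertz = 0.00822e3 hertz = 8.22
  0.008504 kilohertz = 0.008504e3 hertz = 8.504
  0.03873 kilohertz = 0.03873e3 hertz = 38.73
  96.35 hertz → 96.35
Sum: 65.16 + 8.22 + 8.504 + 38.73 + 96.35 = 216.964

216.964 hertz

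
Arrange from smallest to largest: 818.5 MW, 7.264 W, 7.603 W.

818.5 MW = 818500000 W
7.264 W = 7.264 W
7.603 W = 7.603 W

7.264 W < 7.603 W < 818.5 MW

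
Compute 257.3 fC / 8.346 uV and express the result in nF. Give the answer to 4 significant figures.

(257.3 × 10^-15) / (8.346 × 10^-6) = 30.8291 × 10^-9 F

30.83 nF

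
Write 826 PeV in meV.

peta = 10^15, milli = 10^-3; factor is 10^18.
826 × 10^18 = 826000000000000000000

826000000000000000000 meV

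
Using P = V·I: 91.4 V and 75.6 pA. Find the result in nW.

91.4 × 75.6 × 10⁻¹² = 6909.84 × 10⁻¹² W

6.90984 nW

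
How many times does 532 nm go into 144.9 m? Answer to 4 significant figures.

(144.9) / (532 × 10⁻⁹) = 0.27237 × 10⁹

272400000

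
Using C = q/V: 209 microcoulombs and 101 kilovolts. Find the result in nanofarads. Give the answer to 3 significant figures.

2.07 nanofarads

(209 × 10⁻⁶) / (101 × 10³) = 2.0693 × 10⁻⁹ F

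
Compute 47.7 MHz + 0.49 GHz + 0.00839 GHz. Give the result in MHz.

546.09 MHz

In MHz:
  47.7 MHz → 47.7
  0.49 GHz = 0.49e3 MHz = 490
  0.00839 GHz = 0.00839e3 MHz = 8.39
Sum: 47.7 + 490 + 8.39 = 546.09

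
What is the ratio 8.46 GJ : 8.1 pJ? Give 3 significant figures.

1040000000000000000000

(8.46e9) / (8.1e-12) = 1.044e21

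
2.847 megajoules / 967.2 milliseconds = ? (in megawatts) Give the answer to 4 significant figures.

(2.847 × 10⁶) / (967.2 × 10⁻³) = 0.00294355 × 10⁹ W

2.944 megawatts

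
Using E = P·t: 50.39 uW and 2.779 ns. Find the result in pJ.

0.14003381 pJ

50.39 × 10⁻⁶ × 2.779 × 10⁻⁹ = 140.03381 × 10⁻¹⁵ J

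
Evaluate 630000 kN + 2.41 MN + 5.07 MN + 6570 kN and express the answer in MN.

644.05 MN

In MN:
  630000 kN = 630000e-3 MN = 630
  2.41 MN → 2.41
  5.07 MN → 5.07
  6570 kN = 6570e-3 MN = 6.57
Sum: 630 + 2.41 + 5.07 + 6.57 = 644.05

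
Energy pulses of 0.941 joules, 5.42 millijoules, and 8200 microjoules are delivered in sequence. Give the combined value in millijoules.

In millijoules:
  0.941 joules = 0.941e3 millijoules = 941
  5.42 millijoules → 5.42
  8200 microjoules = 8200e-3 millijoules = 8.2
Sum: 941 + 5.42 + 8.2 = 954.62

954.62 millijoules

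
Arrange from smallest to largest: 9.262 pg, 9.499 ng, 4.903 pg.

4.903 pg < 9.262 pg < 9.499 ng

9.262 pg = 0.000000000009262 g
9.499 ng = 0.000000009499 g
4.903 pg = 0.000000000004903 g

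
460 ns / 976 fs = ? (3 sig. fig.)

(460e-9) / (976e-15) = 0.4713e6

471000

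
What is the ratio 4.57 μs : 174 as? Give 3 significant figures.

26300000000

(4.57e-6) / (174e-18) = 0.02626e12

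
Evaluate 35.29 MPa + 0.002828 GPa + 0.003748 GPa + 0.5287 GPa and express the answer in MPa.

In MPa:
  35.29 MPa → 35.29
  0.002828 GPa = 0.002828e3 MPa = 2.828
  0.003748 GPa = 0.003748e3 MPa = 3.748
  0.5287 GPa = 0.5287e3 MPa = 528.7
Sum: 35.29 + 2.828 + 3.748 + 528.7 = 570.566

570.566 MPa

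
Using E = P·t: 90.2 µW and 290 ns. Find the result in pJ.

26.158 pJ

90.2 × 10^-6 × 290 × 10^-9 = 26158 × 10^-15 J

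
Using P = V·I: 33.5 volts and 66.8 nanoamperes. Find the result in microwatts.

2.2378 microwatts

33.5 × 66.8 × 10^-9 = 2237.8 × 10^-9 W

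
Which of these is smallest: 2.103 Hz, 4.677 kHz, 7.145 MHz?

2.103 Hz = 2.103 Hz
4.677 kHz = 4677 Hz
7.145 MHz = 7145000 Hz

2.103 Hz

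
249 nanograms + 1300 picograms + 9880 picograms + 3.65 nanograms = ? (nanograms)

263.83 nanograms

In nanograms:
  249 nanograms → 249
  1300 picograms = 1300 × 10^-3 nanograms = 1.3
  9880 picograms = 9880 × 10^-3 nanograms = 9.88
  3.65 nanograms → 3.65
Sum: 249 + 1.3 + 9.88 + 3.65 = 263.83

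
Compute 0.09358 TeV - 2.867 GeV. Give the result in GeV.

In GeV:
  0.09358 TeV = 0.09358e3 GeV = 93.58
  2.867 GeV → 2.867
Difference: 93.58 - 2.867 = 90.713

90.713 GeV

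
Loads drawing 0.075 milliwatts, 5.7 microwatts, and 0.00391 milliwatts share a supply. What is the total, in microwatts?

84.61 microwatts

In microwatts:
  0.075 milliwatts = 0.075 × 10^3 microwatts = 75
  5.7 microwatts → 5.7
  0.00391 milliwatts = 0.00391 × 10^3 microwatts = 3.91
Sum: 75 + 5.7 + 3.91 = 84.61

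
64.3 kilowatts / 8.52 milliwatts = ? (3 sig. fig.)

(64.3e3) / (8.52e-3) = 7.547e6

7550000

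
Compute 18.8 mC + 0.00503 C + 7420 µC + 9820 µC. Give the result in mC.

In mC:
  18.8 mC → 18.8
  0.00503 C = 0.00503 × 10³ mC = 5.03
  7420 µC = 7420 × 10⁻³ mC = 7.42
  9820 µC = 9820 × 10⁻³ mC = 9.82
Sum: 18.8 + 5.03 + 7.42 + 9.82 = 41.07

41.07 mC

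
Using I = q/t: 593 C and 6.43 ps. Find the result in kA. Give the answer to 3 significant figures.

(593) / (6.43e-12) = 92.224e12 A

92200000000 kA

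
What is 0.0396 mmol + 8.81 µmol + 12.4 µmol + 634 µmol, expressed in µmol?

In µmol:
  0.0396 mmol = 0.0396e3 µmol = 39.6
  8.81 µmol → 8.81
  12.4 µmol → 12.4
  634 µmol → 634
Sum: 39.6 + 8.81 + 12.4 + 634 = 694.81

694.81 µmol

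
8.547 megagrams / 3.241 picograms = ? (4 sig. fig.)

(8.547e6) / (3.241e-12) = 2.6371e18

2637000000000000000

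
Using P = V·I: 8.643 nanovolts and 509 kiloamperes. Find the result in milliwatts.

8.643 × 10^-9 × 509 × 10^3 = 4399.287 × 10^-6 W

4.399287 milliwatts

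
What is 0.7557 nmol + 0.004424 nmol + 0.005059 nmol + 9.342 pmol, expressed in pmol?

774.525 pmol

In pmol:
  0.7557 nmol = 0.7557 × 10^3 pmol = 755.7
  0.004424 nmol = 0.004424 × 10^3 pmol = 4.424
  0.005059 nmol = 0.005059 × 10^3 pmol = 5.059
  9.342 pmol → 9.342
Sum: 755.7 + 4.424 + 5.059 + 9.342 = 774.525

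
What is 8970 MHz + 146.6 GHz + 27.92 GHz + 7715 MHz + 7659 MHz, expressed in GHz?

198.864 GHz

In GHz:
  8970 MHz = 8970 × 10^-3 GHz = 8.97
  146.6 GHz → 146.6
  27.92 GHz → 27.92
  7715 MHz = 7715 × 10^-3 GHz = 7.715
  7659 MHz = 7659 × 10^-3 GHz = 7.659
Sum: 8.97 + 146.6 + 27.92 + 7.715 + 7.659 = 198.864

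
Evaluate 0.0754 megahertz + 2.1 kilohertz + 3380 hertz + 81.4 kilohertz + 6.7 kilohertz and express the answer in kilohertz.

In kilohertz:
  0.0754 megahertz = 0.0754e3 kilohertz = 75.4
  2.1 kilohertz → 2.1
  3380 hertz = 3380e-3 kilohertz = 3.38
  81.4 kilohertz → 81.4
  6.7 kilohertz → 6.7
Sum: 75.4 + 2.1 + 3.38 + 81.4 + 6.7 = 168.98

168.98 kilohertz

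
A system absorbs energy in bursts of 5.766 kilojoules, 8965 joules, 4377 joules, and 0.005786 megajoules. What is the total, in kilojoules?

24.894 kilojoules

In kilojoules:
  5.766 kilojoules → 5.766
  8965 joules = 8965e-3 kilojoules = 8.965
  4377 joules = 4377e-3 kilojoules = 4.377
  0.005786 megajoules = 0.005786e3 kilojoules = 5.786
Sum: 5.766 + 8.965 + 4.377 + 5.786 = 24.894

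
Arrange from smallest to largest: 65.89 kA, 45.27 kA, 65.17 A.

65.89 kA = 65890 A
45.27 kA = 45270 A
65.17 A = 65.17 A

65.17 A < 45.27 kA < 65.89 kA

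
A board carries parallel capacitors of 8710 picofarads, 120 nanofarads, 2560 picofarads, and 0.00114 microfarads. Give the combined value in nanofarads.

132.41 nanofarads

In nanofarads:
  8710 picofarads = 8710 × 10⁻³ nanofarads = 8.71
  120 nanofarads → 120
  2560 picofarads = 2560 × 10⁻³ nanofarads = 2.56
  0.00114 microfarads = 0.00114 × 10³ nanofarads = 1.14
Sum: 8.71 + 120 + 2.56 + 1.14 = 132.41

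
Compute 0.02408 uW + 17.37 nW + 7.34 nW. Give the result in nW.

In nW:
  0.02408 uW = 0.02408e3 nW = 24.08
  17.37 nW → 17.37
  7.34 nW → 7.34
Sum: 24.08 + 17.37 + 7.34 = 48.79

48.79 nW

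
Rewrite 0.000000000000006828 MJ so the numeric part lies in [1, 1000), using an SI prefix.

6.828 nJ

= 6.828 × 10^-9 J; 10^-9 is nano.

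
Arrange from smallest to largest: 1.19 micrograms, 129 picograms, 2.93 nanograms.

1.19 micrograms = 0.00000119 grams
129 picograms = 0.000000000129 grams
2.93 nanograms = 0.00000000293 grams

129 picograms < 2.93 nanograms < 1.19 micrograms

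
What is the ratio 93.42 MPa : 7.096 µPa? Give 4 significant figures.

(93.42e6) / (7.096e-6) = 13.165e12

13170000000000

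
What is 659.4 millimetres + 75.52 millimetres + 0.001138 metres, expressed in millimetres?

In millimetres:
  659.4 millimetres → 659.4
  75.52 millimetres → 75.52
  0.001138 metres = 0.001138e3 millimetres = 1.138
Sum: 659.4 + 75.52 + 1.138 = 736.058

736.058 millimetres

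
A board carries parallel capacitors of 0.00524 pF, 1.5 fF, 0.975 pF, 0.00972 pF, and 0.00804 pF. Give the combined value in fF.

999.5 fF

In fF:
  0.00524 pF = 0.00524e3 fF = 5.24
  1.5 fF → 1.5
  0.975 pF = 0.975e3 fF = 975
  0.00972 pF = 0.00972e3 fF = 9.72
  0.00804 pF = 0.00804e3 fF = 8.04
Sum: 5.24 + 1.5 + 975 + 9.72 + 8.04 = 999.5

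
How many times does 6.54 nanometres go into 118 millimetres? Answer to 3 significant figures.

18000000

(118 × 10^-3) / (6.54 × 10^-9) = 18.04 × 10^6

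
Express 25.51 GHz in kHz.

25510000 kHz

giga = 1e9, kilo = 1e3; factor is 1e6.
25.51 × 1e6 = 25510000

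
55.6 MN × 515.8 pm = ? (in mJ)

55.6e6 × 515.8e-12 = 28678.48e-6 J

28.67848 mJ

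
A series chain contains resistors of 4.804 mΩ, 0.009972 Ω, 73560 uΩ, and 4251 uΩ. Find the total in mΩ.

In mΩ:
  4.804 mΩ → 4.804
  0.009972 Ω = 0.009972 × 10^3 mΩ = 9.972
  73560 uΩ = 73560 × 10^-3 mΩ = 73.56
  4251 uΩ = 4251 × 10^-3 mΩ = 4.251
Sum: 4.804 + 9.972 + 73.56 + 4.251 = 92.587

92.587 mΩ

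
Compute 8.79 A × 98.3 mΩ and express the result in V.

8.79 × 98.3 × 10⁻³ = 864.057 × 10⁻³ V

0.864057 V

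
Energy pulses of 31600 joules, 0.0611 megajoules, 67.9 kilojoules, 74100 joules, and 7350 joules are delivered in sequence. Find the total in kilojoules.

In kilojoules:
  31600 joules = 31600e-3 kilojoules = 31.6
  0.0611 megajoules = 0.0611e3 kilojoules = 61.1
  67.9 kilojoules → 67.9
  74100 joules = 74100e-3 kilojoules = 74.1
  7350 joules = 7350e-3 kilojoules = 7.35
Sum: 31.6 + 61.1 + 67.9 + 74.1 + 7.35 = 242.05

242.05 kilojoules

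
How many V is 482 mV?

0.482 V

milli = 10⁻³, (no prefix) = 10⁰; factor is 10⁻³.
482 × 10⁻³ = 0.482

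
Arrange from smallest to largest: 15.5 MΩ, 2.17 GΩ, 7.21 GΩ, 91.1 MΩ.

15.5 MΩ < 91.1 MΩ < 2.17 GΩ < 7.21 GΩ

15.5 MΩ = 15500000 Ω
2.17 GΩ = 2170000000 Ω
7.21 GΩ = 7210000000 Ω
91.1 MΩ = 91100000 Ω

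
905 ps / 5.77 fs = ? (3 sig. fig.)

157000

(905e-12) / (5.77e-15) = 156.8e3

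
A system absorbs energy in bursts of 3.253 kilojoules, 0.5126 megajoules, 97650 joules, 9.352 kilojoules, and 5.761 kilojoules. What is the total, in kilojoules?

628.616 kilojoules

In kilojoules:
  3.253 kilojoules → 3.253
  0.5126 megajoules = 0.5126 × 10³ kilojoules = 512.6
  97650 joules = 97650 × 10⁻³ kilojoules = 97.65
  9.352 kilojoules → 9.352
  5.761 kilojoules → 5.761
Sum: 3.253 + 512.6 + 97.65 + 9.352 + 5.761 = 628.616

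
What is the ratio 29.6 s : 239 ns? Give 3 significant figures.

(29.6) / (239 × 10^-9) = 0.1238 × 10^9

124000000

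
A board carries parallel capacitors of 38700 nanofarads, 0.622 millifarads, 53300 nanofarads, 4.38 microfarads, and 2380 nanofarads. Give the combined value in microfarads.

In microfarads:
  38700 nanofarads = 38700e-3 microfarads = 38.7
  0.622 millifarads = 0.622e3 microfarads = 622
  53300 nanofarads = 53300e-3 microfarads = 53.3
  4.38 microfarads → 4.38
  2380 nanofarads = 2380e-3 microfarads = 2.38
Sum: 38.7 + 622 + 53.3 + 4.38 + 2.38 = 720.76

720.76 microfarads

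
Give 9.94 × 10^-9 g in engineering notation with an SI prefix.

= 9.94 × 10^-9 g; 10^-9 is nano.

9.94 ng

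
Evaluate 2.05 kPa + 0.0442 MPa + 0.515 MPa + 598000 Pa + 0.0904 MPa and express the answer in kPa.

1249.65 kPa

In kPa:
  2.05 kPa → 2.05
  0.0442 MPa = 0.0442 × 10^3 kPa = 44.2
  0.515 MPa = 0.515 × 10^3 kPa = 515
  598000 Pa = 598000 × 10^-3 kPa = 598
  0.0904 MPa = 0.0904 × 10^3 kPa = 90.4
Sum: 2.05 + 44.2 + 515 + 598 + 90.4 = 1249.65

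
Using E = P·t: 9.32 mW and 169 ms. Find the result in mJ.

1.57508 mJ

9.32e-3 × 169e-3 = 1575.08e-6 J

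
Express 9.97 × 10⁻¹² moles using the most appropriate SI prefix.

9.97 picomoles

= 9.97 × 10⁻¹² moles; 10⁻¹² is pico.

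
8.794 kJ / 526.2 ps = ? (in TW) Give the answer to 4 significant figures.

(8.794 × 10³) / (526.2 × 10⁻¹²) = 0.0167123 × 10¹⁵ W

16.71 TW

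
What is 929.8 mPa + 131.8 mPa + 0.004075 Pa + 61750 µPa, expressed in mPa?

In mPa:
  929.8 mPa → 929.8
  131.8 mPa → 131.8
  0.004075 Pa = 0.004075 × 10^3 mPa = 4.075
  61750 µPa = 61750 × 10^-3 mPa = 61.75
Sum: 929.8 + 131.8 + 4.075 + 61.75 = 1127.425

1127.425 mPa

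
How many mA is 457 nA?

nano = 10⁻⁹, milli = 10⁻³; factor is 10⁻⁶.
457 × 10⁻⁶ = 0.000457

0.000457 mA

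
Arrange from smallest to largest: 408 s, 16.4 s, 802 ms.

408 s = 408 s
16.4 s = 16.4 s
802 ms = 0.802 s

802 ms < 16.4 s < 408 s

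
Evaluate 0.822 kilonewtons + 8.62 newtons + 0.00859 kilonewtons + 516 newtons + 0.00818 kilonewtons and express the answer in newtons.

In newtons:
  0.822 kilonewtons = 0.822 × 10³ newtons = 822
  8.62 newtons → 8.62
  0.00859 kilonewtons = 0.00859 × 10³ newtons = 8.59
  516 newtons → 516
  0.00818 kilonewtons = 0.00818 × 10³ newtons = 8.18
Sum: 822 + 8.62 + 8.59 + 516 + 8.18 = 1363.39

1363.39 newtons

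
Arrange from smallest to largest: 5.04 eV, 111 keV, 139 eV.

5.04 eV < 139 eV < 111 keV

5.04 eV = 5.04 eV
111 keV = 111000 eV
139 eV = 139 eV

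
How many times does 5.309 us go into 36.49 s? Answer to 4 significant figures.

(36.49) / (5.309 × 10^-6) = 6.8732 × 10^6

6873000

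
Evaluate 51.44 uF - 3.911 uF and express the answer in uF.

47.529 uF

In uF:
  51.44 uF → 51.44
  3.911 uF → 3.911
Difference: 51.44 - 3.911 = 47.529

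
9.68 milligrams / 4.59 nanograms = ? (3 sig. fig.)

2110000

(9.68 × 10⁻³) / (4.59 × 10⁻⁹) = 2.109 × 10⁶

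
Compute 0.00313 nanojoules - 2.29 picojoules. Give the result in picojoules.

In picojoules:
  0.00313 nanojoules = 0.00313e3 picojoules = 3.13
  2.29 picojoules → 2.29
Difference: 3.13 - 2.29 = 0.84

0.84 picojoules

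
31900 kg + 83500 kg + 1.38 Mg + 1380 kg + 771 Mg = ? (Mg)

889.16 Mg

In Mg:
  31900 kg = 31900e-3 Mg = 31.9
  83500 kg = 83500e-3 Mg = 83.5
  1.38 Mg → 1.38
  1380 kg = 1380e-3 Mg = 1.38
  771 Mg → 771
Sum: 31.9 + 83.5 + 1.38 + 1.38 + 771 = 889.16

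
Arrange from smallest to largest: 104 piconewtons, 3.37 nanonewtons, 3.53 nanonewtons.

104 piconewtons = 0.000000000104 newtons
3.37 nanonewtons = 0.00000000337 newtons
3.53 nanonewtons = 0.00000000353 newtons

104 piconewtons < 3.37 nanonewtons < 3.53 nanonewtons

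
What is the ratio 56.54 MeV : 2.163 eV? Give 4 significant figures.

(56.54 × 10⁶) / (2.163) = 26.14 × 10⁶

26140000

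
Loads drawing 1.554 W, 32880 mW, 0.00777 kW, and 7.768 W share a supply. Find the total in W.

49.972 W

In W:
  1.554 W → 1.554
  32880 mW = 32880 × 10^-3 W = 32.88
  0.00777 kW = 0.00777 × 10^3 W = 7.77
  7.768 W → 7.768
Sum: 1.554 + 32.88 + 7.77 + 7.768 = 49.972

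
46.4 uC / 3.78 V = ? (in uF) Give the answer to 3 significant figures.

(46.4e-6) / (3.78) = 12.275e-6 F

12.3 uF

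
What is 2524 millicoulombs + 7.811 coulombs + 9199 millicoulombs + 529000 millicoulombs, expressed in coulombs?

548.534 coulombs

In coulombs:
  2524 millicoulombs = 2524 × 10^-3 coulombs = 2.524
  7.811 coulombs → 7.811
  9199 millicoulombs = 9199 × 10^-3 coulombs = 9.199
  529000 millicoulombs = 529000 × 10^-3 coulombs = 529
Sum: 2.524 + 7.811 + 9.199 + 529 = 548.534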